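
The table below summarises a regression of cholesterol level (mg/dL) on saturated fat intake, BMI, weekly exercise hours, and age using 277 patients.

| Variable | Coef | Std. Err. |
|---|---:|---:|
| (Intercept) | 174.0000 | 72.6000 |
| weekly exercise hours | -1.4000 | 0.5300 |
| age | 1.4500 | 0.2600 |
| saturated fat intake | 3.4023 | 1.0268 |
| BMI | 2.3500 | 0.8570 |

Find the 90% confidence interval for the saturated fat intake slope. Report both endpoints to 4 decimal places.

Read off: b = 3.4023, SE = 1.0268 for saturated fat intake.
df = n − k − 1 = 277 − 4 − 1 = 272.
t* = t_{0.05, 272} = 1.650475.
Margin = t* × SE = 1.650475 × 1.0268 = 1.694708.
CI: 3.4023 ± 1.694708 → (1.7076, 5.0970).

(1.7076, 5.0970)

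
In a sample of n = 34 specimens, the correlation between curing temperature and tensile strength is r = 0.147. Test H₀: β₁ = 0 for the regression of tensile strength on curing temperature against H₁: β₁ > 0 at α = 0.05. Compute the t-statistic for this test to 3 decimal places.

t = 0.841

t = r·√(n − 2)/√(1 − r²) = 0.147·√32/√0.978391 = 0.841.
df = n − 2 = 32.
One-sided p ≈ 0.2034, which is ≥ 0.05, so fail to reject H₀.
The data do not give significant evidence of a linear association between curing temperature and tensile strength.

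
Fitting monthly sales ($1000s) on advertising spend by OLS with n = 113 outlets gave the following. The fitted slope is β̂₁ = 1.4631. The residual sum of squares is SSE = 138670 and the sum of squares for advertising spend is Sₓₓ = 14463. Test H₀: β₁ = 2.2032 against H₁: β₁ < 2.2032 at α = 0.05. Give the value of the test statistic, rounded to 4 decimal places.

t = -2.5182

MSE = SSE/(n − 2) = 138670/111 = 1249.28.
SE(β̂₁) = √(MSE/Sₓₓ) = √(1249.28/14463) = 0.293901.
t = (1.4631 − 2.2032) / 0.293901 = -2.5182.
df = n − 2 = 111.
One-sided p ≈ 0.0066, which is < 0.05, so reject H₀.
There is evidence that the true slope on advertising spend is below 2.2032 $1000s per unit.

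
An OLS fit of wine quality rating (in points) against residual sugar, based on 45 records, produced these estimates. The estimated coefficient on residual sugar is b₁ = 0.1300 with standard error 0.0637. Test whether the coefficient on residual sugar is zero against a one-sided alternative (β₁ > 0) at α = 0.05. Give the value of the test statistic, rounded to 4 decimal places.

t = 2.0408

H₀: β₁ = 0 vs H₁: β₁ > 0.
t = (b₁ − β₁⁰)/SE = 0.1300 / 0.0637 = 2.0408.
df = n − 2 = 45 − 2 = 43.
One-sided p ≈ 0.0237, which is < 0.05, so reject H₀.
There is evidence that the true slope on residual sugar is positive.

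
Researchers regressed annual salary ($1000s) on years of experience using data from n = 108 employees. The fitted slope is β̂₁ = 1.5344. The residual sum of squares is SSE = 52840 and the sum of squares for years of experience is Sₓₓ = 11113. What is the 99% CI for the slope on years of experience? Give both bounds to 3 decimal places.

MSE = SSE/(n − 2) = 52840/106 = 498.491.
SE(β̂₁) = √(MSE/Sₓₓ) = √(498.491/11113) = 0.211794.
df = n − 2 = 106.
t* = t_{0.005, 106} = 2.623008.
Margin = t* × SE = 2.623008 × 0.211794 = 0.55554.
CI: 1.5344 ± 0.55554 → (0.979, 2.090).
With 99% confidence, each one-unit increase in years of experience is associated with a change of between 0.979 and 2.090 $1000s in annual salary.

(0.979, 2.090)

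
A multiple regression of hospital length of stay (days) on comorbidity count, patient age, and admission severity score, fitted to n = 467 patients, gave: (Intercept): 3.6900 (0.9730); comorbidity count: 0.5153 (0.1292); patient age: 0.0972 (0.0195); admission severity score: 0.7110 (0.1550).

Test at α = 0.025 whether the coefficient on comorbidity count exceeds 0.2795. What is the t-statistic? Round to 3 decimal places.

Read off: b = 0.5153, SE = 0.1292 for comorbidity count.
H₀: β₁ = 0.2795 vs H₁: β₁ > 0.2795.
t = (0.5153 − 0.2795) / 0.1292 = 1.825.
df = n − k − 1 = 467 − 3 − 1 = 463.
One-sided p ≈ 0.0343, which is ≥ 0.025, so fail to reject H₀.
The data do not give significant evidence that the true slope on comorbidity count exceeds 0.2795 days per unit, holding the other predictors fixed.

t = 1.825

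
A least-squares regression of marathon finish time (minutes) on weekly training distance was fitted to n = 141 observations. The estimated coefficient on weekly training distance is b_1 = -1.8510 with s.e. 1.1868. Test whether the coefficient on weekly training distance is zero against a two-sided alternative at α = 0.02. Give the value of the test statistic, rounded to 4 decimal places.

t = -1.5597

H₀: β₁ = 0 vs H₁: β₁ ≠ 0.
t = (b_1 − β₁⁰)/SE = -1.8510 / 1.1868 = -1.5597.
df = n − 2 = 141 − 2 = 139.
Two-sided p ≈ 0.1211, which is ≥ 0.02, so fail to reject H₀.
The data do not give significant evidence of an association between weekly training distance and marathon finish time.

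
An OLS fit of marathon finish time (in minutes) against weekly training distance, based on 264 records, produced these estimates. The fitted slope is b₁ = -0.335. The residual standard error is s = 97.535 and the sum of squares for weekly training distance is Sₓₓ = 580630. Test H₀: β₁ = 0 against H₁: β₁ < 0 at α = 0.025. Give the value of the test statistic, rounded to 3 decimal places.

t = -2.617

SE(b₁) = s/√Sₓₓ = 97.535/√580630 = 0.128.
t = -0.335 / 0.128 = -2.617.
df = n − 2 = 262.
One-sided p ≈ 0.0047, which is < 0.025, so reject H₀.
There is evidence that the true slope on weekly training distance is negative.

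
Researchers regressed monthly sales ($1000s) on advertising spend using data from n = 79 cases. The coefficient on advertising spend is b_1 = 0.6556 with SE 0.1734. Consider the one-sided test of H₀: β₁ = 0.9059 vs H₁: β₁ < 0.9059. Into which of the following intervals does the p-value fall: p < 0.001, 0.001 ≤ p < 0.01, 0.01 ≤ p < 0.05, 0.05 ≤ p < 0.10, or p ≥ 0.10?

t = (0.6556 − 0.9059) / 0.1734 = -1.443.
df = n − 2 = 79 − 2 = 77.
One-sided p = P(T_{77} < t) ≈ 0.0765.
So 0.05 ≤ p < 0.10.

0.05 ≤ p < 0.10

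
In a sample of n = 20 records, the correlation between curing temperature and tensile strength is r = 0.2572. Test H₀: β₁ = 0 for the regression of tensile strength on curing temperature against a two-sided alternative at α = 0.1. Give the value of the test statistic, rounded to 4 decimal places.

t = r·√(n − 2)/√(1 − r²) = 0.2572·√18/√0.933848 = 1.1292.
df = n − 2 = 18.
Two-sided p ≈ 0.2736, which is ≥ 0.1, so fail to reject H₀.
The data do not give significant evidence of a linear association between curing temperature and tensile strength.

t = 1.1292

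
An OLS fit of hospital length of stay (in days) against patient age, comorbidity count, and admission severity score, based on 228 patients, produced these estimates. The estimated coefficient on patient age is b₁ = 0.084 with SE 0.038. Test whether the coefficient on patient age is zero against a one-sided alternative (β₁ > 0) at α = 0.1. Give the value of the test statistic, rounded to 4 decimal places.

H₀: β₁ = 0 vs H₁: β₁ > 0.
t = (b₁ − β₁⁰)/SE = 0.084 / 0.038 = 2.2105.
df = n − k − 1 = 228 − 3 − 1 = 224.
One-sided p ≈ 0.0140, which is < 0.1, so reject H₀.
There is evidence that the true slope on patient age is positive, holding the other predictors fixed.

t = 2.2105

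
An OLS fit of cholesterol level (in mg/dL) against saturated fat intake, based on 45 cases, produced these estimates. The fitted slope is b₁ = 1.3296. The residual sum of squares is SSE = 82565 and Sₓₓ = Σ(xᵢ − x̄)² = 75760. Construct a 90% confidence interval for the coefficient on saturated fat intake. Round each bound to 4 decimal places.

MSE = SSE/(n − 2) = 82565/43 = 1920.12.
SE(b₁) = √(MSE/Sₓₓ) = √(1920.12/75760) = 0.1592.
df = n − 2 = 43.
t* = t_{0.05, 43} = 1.681071.
Margin = t* × SE = 1.681071 × 0.1592 = 0.267627.
CI: 1.3296 ± 0.267627 → (1.0620, 1.5972).
With 90% confidence, each one-unit increase in saturated fat intake is associated with a change of between 1.0620 and 1.5972 mg/dL in cholesterol level.

(1.0620, 1.5972)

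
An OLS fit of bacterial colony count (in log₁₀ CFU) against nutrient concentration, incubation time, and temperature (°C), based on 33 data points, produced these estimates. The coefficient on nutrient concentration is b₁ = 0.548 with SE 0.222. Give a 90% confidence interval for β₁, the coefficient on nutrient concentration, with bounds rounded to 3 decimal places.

(0.171, 0.925)

df = n − k − 1 = 33 − 3 − 1 = 29.
t* = t_{0.05, 29} = 1.699127.
Margin = t* × SE = 1.699127 × 0.222 = 0.37721.
CI: 0.548 ± 0.37721 → (0.171, 0.925).
With 90% confidence, each one-unit increase in nutrient concentration is associated with a change of between 0.171 and 0.925 log₁₀ CFU in bacterial colony count, holding the other predictors fixed.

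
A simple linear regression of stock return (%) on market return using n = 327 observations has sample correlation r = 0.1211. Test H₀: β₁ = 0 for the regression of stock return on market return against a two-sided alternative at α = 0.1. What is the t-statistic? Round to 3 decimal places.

t = r·√(n − 2)/√(1 − r²) = 0.1211·√325/√0.985335 = 2.199.
df = n − 2 = 325.
Two-sided p ≈ 0.0286, which is < 0.1, so reject H₀.
There is evidence of a linear association between market return and stock return.

t = 2.199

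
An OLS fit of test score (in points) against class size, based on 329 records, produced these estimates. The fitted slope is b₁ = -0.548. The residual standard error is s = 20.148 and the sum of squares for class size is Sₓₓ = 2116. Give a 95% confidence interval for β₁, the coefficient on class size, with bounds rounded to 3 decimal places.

SE(b₁) = s/√Sₓₓ = 20.148/√2116 = 0.438.
df = n − 2 = 327.
t* = t_{0.025, 327} = 1.967245.
Margin = t* × SE = 1.967245 × 0.438 = 0.86165.
CI: -0.548 ± 0.86165 → (-1.410, 0.314).
With 95% confidence, each one-unit increase in class size is associated with a change of between -1.410 and 0.314 points in test score.

(-1.410, 0.314)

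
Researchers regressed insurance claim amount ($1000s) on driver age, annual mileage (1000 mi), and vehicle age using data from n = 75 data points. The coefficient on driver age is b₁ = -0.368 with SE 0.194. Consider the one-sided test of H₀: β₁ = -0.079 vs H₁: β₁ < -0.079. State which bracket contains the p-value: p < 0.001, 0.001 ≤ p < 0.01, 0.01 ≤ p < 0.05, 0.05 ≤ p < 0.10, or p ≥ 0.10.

t = (-0.368 − (-0.079)) / 0.194 = -1.490.
df = n − k − 1 = 75 − 3 − 1 = 71.
One-sided p = P(T_{71} < t) ≈ 0.0704.
So 0.05 ≤ p < 0.10.

0.05 ≤ p < 0.10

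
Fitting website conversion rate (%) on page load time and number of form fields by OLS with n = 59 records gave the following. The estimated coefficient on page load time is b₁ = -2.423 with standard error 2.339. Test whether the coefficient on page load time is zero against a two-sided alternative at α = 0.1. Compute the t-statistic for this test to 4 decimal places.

H₀: β₁ = 0 vs H₁: β₁ ≠ 0.
t = (b₁ − β₁⁰)/SE = -2.423 / 2.339 = -1.0359.
df = n − k − 1 = 59 − 2 − 1 = 56.
Two-sided p ≈ 0.3047, which is ≥ 0.1, so fail to reject H₀.
The data do not give significant evidence of an association between page load time and website conversion rate, after adjusting for the other predictors.

t = -1.0359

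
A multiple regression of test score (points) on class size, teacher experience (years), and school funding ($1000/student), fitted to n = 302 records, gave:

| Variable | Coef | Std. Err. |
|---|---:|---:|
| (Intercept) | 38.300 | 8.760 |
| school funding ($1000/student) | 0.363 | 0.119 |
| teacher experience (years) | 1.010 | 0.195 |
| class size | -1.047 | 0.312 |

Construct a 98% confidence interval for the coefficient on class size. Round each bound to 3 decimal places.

(-1.777, -0.317)

Read off: b = -1.047, SE = 0.312 for class size.
df = n − k − 1 = 302 − 3 − 1 = 298.
t* = t_{0.01, 298} = 2.338926.
Margin = t* × SE = 2.338926 × 0.312 = 0.72974.
CI: -1.047 ± 0.72974 → (-1.777, -0.317).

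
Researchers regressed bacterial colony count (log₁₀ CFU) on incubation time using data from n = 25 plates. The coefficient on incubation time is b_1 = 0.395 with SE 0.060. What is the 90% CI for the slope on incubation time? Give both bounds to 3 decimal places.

df = n − 2 = 25 − 2 = 23.
t* = t_{0.05, 23} = 1.713872.
Margin = t* × SE = 1.713872 × 0.060 = 0.10283.
CI: 0.395 ± 0.10283 → (0.292, 0.498).
With 90% confidence, each one-unit increase in incubation time is associated with a change of between 0.292 and 0.498 log₁₀ CFU in bacterial colony count.

(0.292, 0.498)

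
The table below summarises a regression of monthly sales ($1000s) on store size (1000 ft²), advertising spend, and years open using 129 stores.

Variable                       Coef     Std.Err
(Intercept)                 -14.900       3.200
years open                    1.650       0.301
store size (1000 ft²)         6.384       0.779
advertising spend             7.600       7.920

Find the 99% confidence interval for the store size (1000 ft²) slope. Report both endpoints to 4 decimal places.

(4.3463, 8.4217)

Read off: b = 6.384, SE = 0.779 for store size (1000 ft²).
df = n − k − 1 = 129 − 3 − 1 = 125.
t* = t_{0.005, 125} = 2.615733.
Margin = t* × SE = 2.615733 × 0.779 = 2.037656.
CI: 6.384 ± 2.037656 → (4.3463, 8.4217).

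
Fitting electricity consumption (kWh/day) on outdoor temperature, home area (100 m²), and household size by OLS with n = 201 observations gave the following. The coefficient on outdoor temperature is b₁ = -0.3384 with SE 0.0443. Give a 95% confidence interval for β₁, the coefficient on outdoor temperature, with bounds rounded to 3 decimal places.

df = n − k − 1 = 201 − 3 − 1 = 197.
t* = t_{0.025, 197} = 1.972079.
Margin = t* × SE = 1.972079 × 0.0443 = 0.08736.
CI: -0.3384 ± 0.08736 → (-0.426, -0.251).
With 95% confidence, each one-unit increase in outdoor temperature is associated with a change of between -0.426 and -0.251 kWh/day in electricity consumption, holding the other predictors fixed.

(-0.426, -0.251)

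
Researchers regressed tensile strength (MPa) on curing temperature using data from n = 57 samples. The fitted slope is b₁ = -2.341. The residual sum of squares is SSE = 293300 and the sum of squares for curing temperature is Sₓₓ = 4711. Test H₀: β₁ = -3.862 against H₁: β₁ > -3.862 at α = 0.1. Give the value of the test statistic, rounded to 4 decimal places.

MSE = SSE/(n − 2) = 293300/55 = 5332.73.
SE(b₁) = √(MSE/Sₓₓ) = √(5332.73/4711) = 1.06394.
t = (-2.341 − (-3.862)) / 1.06394 = 1.4296.
df = n − 2 = 55.
One-sided p ≈ 0.0792, which is < 0.1, so reject H₀.
There is evidence that the true slope on curing temperature exceeds -3.862 MPa per unit.

t = 1.4296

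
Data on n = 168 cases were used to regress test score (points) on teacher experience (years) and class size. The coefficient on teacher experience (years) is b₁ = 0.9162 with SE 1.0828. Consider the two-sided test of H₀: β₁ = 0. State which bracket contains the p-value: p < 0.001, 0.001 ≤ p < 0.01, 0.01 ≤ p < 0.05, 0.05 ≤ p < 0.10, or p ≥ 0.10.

t = 0.9162 / 1.0828 = 0.846.
df = n − k − 1 = 168 − 2 − 1 = 165.
Two-sided p = 2·P(T_{165} > |t|) ≈ 0.3987.
So p ≥ 0.10.

p ≥ 0.10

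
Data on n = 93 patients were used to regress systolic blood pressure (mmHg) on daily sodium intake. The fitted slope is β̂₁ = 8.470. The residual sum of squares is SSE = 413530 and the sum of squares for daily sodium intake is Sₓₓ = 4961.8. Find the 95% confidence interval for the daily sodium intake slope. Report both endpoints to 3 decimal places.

(6.569, 10.371)

MSE = SSE/(n − 2) = 413530/91 = 4544.29.
SE(β̂₁) = √(MSE/Sₓₓ) = √(4544.29/4961.8) = 0.957003.
df = n − 2 = 91.
t* = t_{0.025, 91} = 1.986377.
Margin = t* × SE = 1.986377 × 0.957003 = 1.90097.
CI: 8.470 ± 1.90097 → (6.569, 10.371).
With 95% confidence, each one-unit increase in daily sodium intake is associated with a change of between 6.569 and 10.371 mmHg in systolic blood pressure.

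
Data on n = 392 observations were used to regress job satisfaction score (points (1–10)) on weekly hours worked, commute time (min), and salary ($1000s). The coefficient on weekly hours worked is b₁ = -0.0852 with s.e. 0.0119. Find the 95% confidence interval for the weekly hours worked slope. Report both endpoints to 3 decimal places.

(-0.109, -0.062)

df = n − k − 1 = 392 − 3 − 1 = 388.
t* = t_{0.025, 388} = 1.966097.
Margin = t* × SE = 1.966097 × 0.0119 = 0.02340.
CI: -0.0852 ± 0.02340 → (-0.109, -0.062).
With 95% confidence, each one-unit increase in weekly hours worked is associated with a change of between -0.109 and -0.062 points (1–10) in job satisfaction score, holding the other predictors fixed.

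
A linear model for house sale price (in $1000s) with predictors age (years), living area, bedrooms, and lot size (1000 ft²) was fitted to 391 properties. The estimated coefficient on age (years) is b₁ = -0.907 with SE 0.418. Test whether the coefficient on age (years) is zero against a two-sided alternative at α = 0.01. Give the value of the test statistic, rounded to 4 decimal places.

t = -2.1699

H₀: β₁ = 0 vs H₁: β₁ ≠ 0.
t = (b₁ − β₁⁰)/SE = -0.907 / 0.418 = -2.1699.
df = n − k − 1 = 391 − 4 − 1 = 386.
Two-sided p ≈ 0.0306, which is ≥ 0.01, so fail to reject H₀.
The data do not give significant evidence of an association between age (years) and house sale price, after adjusting for the other predictors.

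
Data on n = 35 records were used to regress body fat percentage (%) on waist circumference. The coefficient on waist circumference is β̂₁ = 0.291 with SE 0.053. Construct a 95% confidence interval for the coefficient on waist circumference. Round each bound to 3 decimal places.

df = n − 2 = 35 − 2 = 33.
t* = t_{0.025, 33} = 2.034515.
Margin = t* × SE = 2.034515 × 0.053 = 0.10783.
CI: 0.291 ± 0.10783 → (0.183, 0.399).
With 95% confidence, each one-unit increase in waist circumference is associated with a change of between 0.183 and 0.399 % in body fat percentage.

(0.183, 0.399)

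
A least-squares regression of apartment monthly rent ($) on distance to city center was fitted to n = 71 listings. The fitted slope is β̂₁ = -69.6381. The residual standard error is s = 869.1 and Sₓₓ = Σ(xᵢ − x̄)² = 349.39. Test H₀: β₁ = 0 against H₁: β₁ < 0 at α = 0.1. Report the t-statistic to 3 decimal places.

SE(β̂₁) = s/√Sₓₓ = 869.1/√349.39 = 46.4959.
t = -69.6381 / 46.4959 = -1.498.
df = n − 2 = 69.
One-sided p ≈ 0.0694, which is < 0.1, so reject H₀.
There is evidence that the true slope on distance to city center is negative.

t = -1.498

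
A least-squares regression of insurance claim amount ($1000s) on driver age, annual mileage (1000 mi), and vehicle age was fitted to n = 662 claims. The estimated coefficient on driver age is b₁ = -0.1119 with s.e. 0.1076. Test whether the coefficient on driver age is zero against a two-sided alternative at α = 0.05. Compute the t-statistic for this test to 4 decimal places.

H₀: β₁ = 0 vs H₁: β₁ ≠ 0.
t = (b₁ − β₁⁰)/SE = -0.1119 / 0.1076 = -1.0400.
df = n − k − 1 = 662 − 3 − 1 = 658.
Two-sided p ≈ 0.2987, which is ≥ 0.05, so fail to reject H₀.
The data do not give significant evidence of an association between driver age and insurance claim amount, after adjusting for the other predictors.

t = -1.0400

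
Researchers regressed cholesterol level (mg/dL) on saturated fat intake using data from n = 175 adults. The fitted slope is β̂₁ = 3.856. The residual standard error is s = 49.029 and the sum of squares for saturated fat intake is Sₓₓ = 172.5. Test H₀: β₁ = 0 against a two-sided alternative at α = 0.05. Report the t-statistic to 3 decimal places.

SE(β̂₁) = s/√Sₓₓ = 49.029/√172.5 = 3.733.
t = 3.856 / 3.733 = 1.033.
df = n − 2 = 173.
Two-sided p ≈ 0.3031, which is ≥ 0.05, so fail to reject H₀.
The data do not give significant evidence of an association between saturated fat intake and cholesterol level.

t = 1.033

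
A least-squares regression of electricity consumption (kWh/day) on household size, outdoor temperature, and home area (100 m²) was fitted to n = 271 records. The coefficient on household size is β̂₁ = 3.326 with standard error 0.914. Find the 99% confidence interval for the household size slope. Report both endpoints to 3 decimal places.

df = n − k − 1 = 271 − 3 − 1 = 267.
t* = t_{0.005, 267} = 2.594368.
Margin = t* × SE = 2.594368 × 0.914 = 2.37125.
CI: 3.326 ± 2.37125 → (0.955, 5.697).
With 99% confidence, each one-unit increase in household size is associated with a change of between 0.955 and 5.697 kWh/day in electricity consumption, holding the other predictors fixed.

(0.955, 5.697)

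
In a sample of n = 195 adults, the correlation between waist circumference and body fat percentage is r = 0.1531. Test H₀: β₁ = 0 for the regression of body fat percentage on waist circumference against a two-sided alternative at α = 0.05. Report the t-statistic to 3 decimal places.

t = r·√(n − 2)/√(1 − r²) = 0.1531·√193/√0.97656 = 2.152.
df = n − 2 = 193.
Two-sided p ≈ 0.0326, which is < 0.05, so reject H₀.
There is evidence of a linear association between waist circumference and body fat percentage.

t = 2.152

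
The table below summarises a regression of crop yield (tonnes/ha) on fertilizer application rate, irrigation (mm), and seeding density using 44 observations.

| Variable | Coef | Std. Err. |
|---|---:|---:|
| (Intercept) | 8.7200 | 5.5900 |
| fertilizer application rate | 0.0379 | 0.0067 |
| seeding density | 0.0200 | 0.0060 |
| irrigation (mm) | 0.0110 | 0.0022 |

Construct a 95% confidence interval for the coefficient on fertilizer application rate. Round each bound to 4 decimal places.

Read off: b = 0.0379, SE = 0.0067 for fertilizer application rate.
df = n − k − 1 = 44 − 3 − 1 = 40.
t* = t_{0.025, 40} = 2.021075.
Margin = t* × SE = 2.021075 × 0.0067 = 0.013541.
CI: 0.0379 ± 0.013541 → (0.0244, 0.0514).

(0.0244, 0.0514)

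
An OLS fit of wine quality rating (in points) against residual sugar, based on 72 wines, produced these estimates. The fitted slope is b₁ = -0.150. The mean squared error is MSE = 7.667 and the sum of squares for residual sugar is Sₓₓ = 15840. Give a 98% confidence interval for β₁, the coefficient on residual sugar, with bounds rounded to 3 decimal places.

SE(b₁) = √(MSE/Sₓₓ) = √(7.667/15840) = 0.0220006.
df = n − 2 = 70.
t* = t_{0.01, 70} = 2.380807.
Margin = t* × SE = 2.380807 × 0.0220006 = 0.05238.
CI: -0.150 ± 0.05238 → (-0.202, -0.098).
With 98% confidence, each one-unit increase in residual sugar is associated with a change of between -0.202 and -0.098 points in wine quality rating.

(-0.202, -0.098)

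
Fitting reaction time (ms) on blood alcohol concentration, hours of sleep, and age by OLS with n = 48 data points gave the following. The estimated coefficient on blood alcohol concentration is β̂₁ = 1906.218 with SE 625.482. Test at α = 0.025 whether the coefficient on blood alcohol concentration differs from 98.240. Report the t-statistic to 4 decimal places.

H₀: β₁ = 98.240 vs H₁: β₁ ≠ 98.240.
t = (β̂₁ − β₁⁰)/SE = (1906.218 − 98.240) / 625.482 = 2.8905.
df = n − k − 1 = 48 − 3 − 1 = 44.
Two-sided p ≈ 0.0060, which is < 0.025, so reject H₀.
There is evidence that the true slope on blood alcohol concentration differs from 98.240 ms per unit, holding the other predictors fixed.

t = 2.8905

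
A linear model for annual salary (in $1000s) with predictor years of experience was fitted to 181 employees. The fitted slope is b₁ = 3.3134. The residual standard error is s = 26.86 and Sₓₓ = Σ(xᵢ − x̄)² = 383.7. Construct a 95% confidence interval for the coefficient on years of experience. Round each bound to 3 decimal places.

SE(b₁) = s/√Sₓₓ = 26.86/√383.7 = 1.37123.
df = n − 2 = 179.
t* = t_{0.025, 179} = 1.973305.
Margin = t* × SE = 1.973305 × 1.37123 = 2.70585.
CI: 3.3134 ± 2.70585 → (0.608, 6.019).
With 95% confidence, each one-unit increase in years of experience is associated with a change of between 0.608 and 6.019 $1000s in annual salary.

(0.608, 6.019)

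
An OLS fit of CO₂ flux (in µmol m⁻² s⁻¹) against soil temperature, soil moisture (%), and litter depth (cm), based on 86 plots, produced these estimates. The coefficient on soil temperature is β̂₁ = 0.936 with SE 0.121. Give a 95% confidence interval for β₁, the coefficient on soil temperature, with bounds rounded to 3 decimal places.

df = n − k − 1 = 86 − 3 − 1 = 82.
t* = t_{0.025, 82} = 1.989319.
Margin = t* × SE = 1.989319 × 0.121 = 0.24071.
CI: 0.936 ± 0.24071 → (0.695, 1.177).
With 95% confidence, each one-unit increase in soil temperature is associated with a change of between 0.695 and 1.177 µmol m⁻² s⁻¹ in CO₂ flux, holding the other predictors fixed.

(0.695, 1.177)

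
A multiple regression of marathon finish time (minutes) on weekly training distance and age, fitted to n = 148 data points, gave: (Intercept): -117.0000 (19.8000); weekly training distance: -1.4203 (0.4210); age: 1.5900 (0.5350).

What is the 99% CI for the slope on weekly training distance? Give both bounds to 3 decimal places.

(-2.519, -0.321)

Read off: b = -1.4203, SE = 0.4210 for weekly training distance.
df = n − k − 1 = 148 − 2 − 1 = 145.
t* = t_{0.005, 145} = 2.610161.
Margin = t* × SE = 2.610161 × 0.4210 = 1.09888.
CI: -1.4203 ± 1.09888 → (-2.519, -0.321).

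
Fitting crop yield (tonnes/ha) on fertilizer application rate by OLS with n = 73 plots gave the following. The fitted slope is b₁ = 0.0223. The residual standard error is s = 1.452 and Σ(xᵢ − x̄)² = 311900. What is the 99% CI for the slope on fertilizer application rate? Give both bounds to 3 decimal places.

(0.015, 0.029)

SE(b₁) = s/√Sₓₓ = 1.452/√311900 = 0.00259991.
df = n − 2 = 71.
t* = t_{0.005, 71} = 2.646863.
Margin = t* × SE = 2.646863 × 0.00259991 = 0.00688.
CI: 0.0223 ± 0.00688 → (0.015, 0.029).
With 99% confidence, each one-unit increase in fertilizer application rate is associated with a change of between 0.015 and 0.029 tonnes/ha in crop yield.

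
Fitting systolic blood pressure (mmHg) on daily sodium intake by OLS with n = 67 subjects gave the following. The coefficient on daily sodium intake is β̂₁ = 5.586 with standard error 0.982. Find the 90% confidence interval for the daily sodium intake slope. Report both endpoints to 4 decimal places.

df = n − 2 = 67 − 2 = 65.
t* = t_{0.05, 65} = 1.668636.
Margin = t* × SE = 1.668636 × 0.982 = 1.638601.
CI: 5.586 ± 1.638601 → (3.9474, 7.2246).
With 90% confidence, each one-unit increase in daily sodium intake is associated with a change of between 3.9474 and 7.2246 mmHg in systolic blood pressure.

(3.9474, 7.2246)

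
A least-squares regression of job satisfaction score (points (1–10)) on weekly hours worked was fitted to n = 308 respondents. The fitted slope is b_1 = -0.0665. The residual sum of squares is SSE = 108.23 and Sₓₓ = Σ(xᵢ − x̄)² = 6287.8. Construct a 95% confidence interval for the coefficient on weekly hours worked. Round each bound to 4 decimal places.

(-0.0813, -0.0517)

MSE = SSE/(n − 2) = 108.23/306 = 0.353693.
SE(b_1) = √(MSE/Sₓₓ) = √(0.353693/6287.8) = 0.00750004.
df = n − 2 = 306.
t* = t_{0.025, 306} = 1.967747.
Margin = t* × SE = 1.967747 × 0.00750004 = 0.014758.
CI: -0.0665 ± 0.014758 → (-0.0813, -0.0517).
With 95% confidence, each one-unit increase in weekly hours worked is associated with a change of between -0.0813 and -0.0517 points (1–10) in job satisfaction score.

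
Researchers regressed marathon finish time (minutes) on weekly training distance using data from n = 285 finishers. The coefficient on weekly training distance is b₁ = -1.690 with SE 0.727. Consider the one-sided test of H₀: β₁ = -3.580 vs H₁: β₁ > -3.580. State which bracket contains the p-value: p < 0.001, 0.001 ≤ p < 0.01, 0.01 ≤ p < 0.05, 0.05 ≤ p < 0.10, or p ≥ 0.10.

0.001 ≤ p < 0.01

t = (-1.690 − (-3.580)) / 0.727 = 2.600.
df = n − 2 = 285 − 2 = 283.
One-sided p = P(T_{283} > t) ≈ 0.0049.
So 0.001 ≤ p < 0.01.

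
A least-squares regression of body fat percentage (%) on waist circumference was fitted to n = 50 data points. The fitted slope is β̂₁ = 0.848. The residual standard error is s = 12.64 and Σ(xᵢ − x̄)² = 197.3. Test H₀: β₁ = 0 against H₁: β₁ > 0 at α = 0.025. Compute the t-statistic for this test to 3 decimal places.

t = 0.942

SE(β̂₁) = s/√Sₓₓ = 12.64/√197.3 = 0.899878.
t = 0.848 / 0.899878 = 0.942.
df = n − 2 = 48.
One-sided p ≈ 0.1754, which is ≥ 0.025, so fail to reject H₀.
The data do not give significant evidence that the true slope on waist circumference is positive.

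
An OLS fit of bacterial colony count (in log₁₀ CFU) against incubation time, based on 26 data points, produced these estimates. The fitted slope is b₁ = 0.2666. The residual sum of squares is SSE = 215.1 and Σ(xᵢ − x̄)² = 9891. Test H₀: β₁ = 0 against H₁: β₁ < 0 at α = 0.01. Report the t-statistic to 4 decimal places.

t = 8.8566

MSE = SSE/(n − 2) = 215.1/24 = 8.9625.
SE(b₁) = √(MSE/Sₓₓ) = √(8.9625/9891) = 0.0301019.
t = 0.2666 / 0.0301019 = 8.8566.
df = n − 2 = 24.
One-sided p ≈ 1.0000, which is ≥ 0.01, so fail to reject H₀.
The data do not give significant evidence that the true slope on incubation time is negative.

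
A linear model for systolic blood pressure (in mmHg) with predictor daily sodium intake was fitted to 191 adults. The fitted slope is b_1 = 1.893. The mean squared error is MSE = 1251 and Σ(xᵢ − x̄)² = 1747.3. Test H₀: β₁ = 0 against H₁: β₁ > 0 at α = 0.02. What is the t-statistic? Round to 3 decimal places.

t = 2.237

SE(b_1) = √(MSE/Sₓₓ) = √(1251/1747.3) = 0.846145.
t = 1.893 / 0.846145 = 2.237.
df = n − 2 = 189.
One-sided p ≈ 0.0132, which is < 0.02, so reject H₀.
There is evidence that the true slope on daily sodium intake is positive.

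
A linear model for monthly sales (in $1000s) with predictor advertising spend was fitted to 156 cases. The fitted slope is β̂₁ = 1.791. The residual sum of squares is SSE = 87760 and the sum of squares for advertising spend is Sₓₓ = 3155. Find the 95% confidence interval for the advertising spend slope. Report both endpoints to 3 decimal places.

(0.951, 2.631)

MSE = SSE/(n − 2) = 87760/154 = 569.87.
SE(β̂₁) = √(MSE/Sₓₓ) = √(569.87/3155) = 0.424999.
df = n − 2 = 154.
t* = t_{0.025, 154} = 1.975488.
Margin = t* × SE = 1.975488 × 0.424999 = 0.83958.
CI: 1.791 ± 0.83958 → (0.951, 2.631).
With 95% confidence, each one-unit increase in advertising spend is associated with a change of between 0.951 and 2.631 $1000s in monthly sales.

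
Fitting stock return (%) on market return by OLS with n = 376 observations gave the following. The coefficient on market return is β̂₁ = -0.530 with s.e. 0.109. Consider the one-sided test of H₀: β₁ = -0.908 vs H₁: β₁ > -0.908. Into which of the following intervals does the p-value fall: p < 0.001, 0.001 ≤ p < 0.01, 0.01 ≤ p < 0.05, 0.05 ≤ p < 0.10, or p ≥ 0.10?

p < 0.001

t = (-0.530 − (-0.908)) / 0.109 = 3.468.
df = n − 2 = 376 − 2 = 374.
One-sided p = P(T_{374} > t) ≈ 0.0003.
So p < 0.001.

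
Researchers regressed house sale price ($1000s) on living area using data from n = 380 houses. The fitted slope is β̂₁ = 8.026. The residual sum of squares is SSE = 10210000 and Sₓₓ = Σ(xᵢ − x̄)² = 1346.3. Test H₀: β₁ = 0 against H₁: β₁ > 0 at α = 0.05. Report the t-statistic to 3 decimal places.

MSE = SSE/(n − 2) = 10210000/378 = 27010.6.
SE(β̂₁) = √(MSE/Sₓₓ) = √(27010.6/1346.3) = 4.47915.
t = 8.026 / 4.47915 = 1.792.
df = n − 2 = 378.
One-sided p ≈ 0.0370, which is < 0.05, so reject H₀.
There is evidence that the true slope on living area is positive.

t = 1.792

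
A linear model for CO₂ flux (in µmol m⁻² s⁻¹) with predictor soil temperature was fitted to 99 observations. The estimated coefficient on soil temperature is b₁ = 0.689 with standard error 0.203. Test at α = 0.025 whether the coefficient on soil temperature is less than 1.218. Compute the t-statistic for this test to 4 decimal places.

H₀: β₁ = 1.218 vs H₁: β₁ < 1.218.
t = (b₁ − β₁⁰)/SE = (0.689 − 1.218) / 0.203 = -2.6059.
df = n − 2 = 99 − 2 = 97.
One-sided p ≈ 0.0053, which is < 0.025, so reject H₀.
There is evidence that the true slope on soil temperature is below 1.218 µmol m⁻² s⁻¹ per unit.

t = -2.6059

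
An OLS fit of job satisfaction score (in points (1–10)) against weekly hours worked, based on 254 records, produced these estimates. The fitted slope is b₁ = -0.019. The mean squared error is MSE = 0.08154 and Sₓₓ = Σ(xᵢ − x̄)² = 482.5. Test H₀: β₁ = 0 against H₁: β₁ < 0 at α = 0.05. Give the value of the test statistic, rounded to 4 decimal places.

SE(b₁) = √(MSE/Sₓₓ) = √(0.08154/482.5) = 0.0129998.
t = -0.019 / 0.0129998 = -1.4616.
df = n − 2 = 252.
One-sided p ≈ 0.0726, which is ≥ 0.05, so fail to reject H₀.
The data do not give significant evidence that the true slope on weekly hours worked is negative.

t = -1.4616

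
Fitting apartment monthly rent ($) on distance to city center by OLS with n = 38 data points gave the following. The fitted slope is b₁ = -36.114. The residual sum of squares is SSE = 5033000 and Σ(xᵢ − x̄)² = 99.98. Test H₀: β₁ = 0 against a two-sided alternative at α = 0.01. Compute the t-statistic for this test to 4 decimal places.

t = -0.9658

MSE = SSE/(n − 2) = 5033000/36 = 139806.
SE(b₁) = √(MSE/Sₓₓ) = √(139806/99.98) = 37.3943.
t = -36.114 / 37.3943 = -0.9658.
df = n − 2 = 36.
Two-sided p ≈ 0.3406, which is ≥ 0.01, so fail to reject H₀.
The data do not give significant evidence of an association between distance to city center and apartment monthly rent.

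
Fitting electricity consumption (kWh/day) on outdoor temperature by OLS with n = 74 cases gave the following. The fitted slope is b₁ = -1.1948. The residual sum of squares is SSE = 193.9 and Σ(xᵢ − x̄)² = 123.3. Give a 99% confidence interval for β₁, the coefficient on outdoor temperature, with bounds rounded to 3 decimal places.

MSE = SSE/(n − 2) = 193.9/72 = 2.69306.
SE(b₁) = √(MSE/Sₓₓ) = √(2.69306/123.3) = 0.147789.
df = n − 2 = 72.
t* = t_{0.005, 72} = 2.645852.
Margin = t* × SE = 2.645852 × 0.147789 = 0.39103.
CI: -1.1948 ± 0.39103 → (-1.586, -0.804).
With 99% confidence, each one-unit increase in outdoor temperature is associated with a change of between -1.586 and -0.804 kWh/day in electricity consumption.

(-1.586, -0.804)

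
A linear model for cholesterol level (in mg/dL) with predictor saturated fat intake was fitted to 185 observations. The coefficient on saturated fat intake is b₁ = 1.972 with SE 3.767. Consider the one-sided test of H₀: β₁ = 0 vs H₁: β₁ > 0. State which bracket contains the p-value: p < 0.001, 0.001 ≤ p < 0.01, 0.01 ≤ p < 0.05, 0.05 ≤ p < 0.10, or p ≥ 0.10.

p ≥ 0.10

t = 1.972 / 3.767 = 0.523.
df = n − 2 = 185 − 2 = 183.
One-sided p = P(T_{183} > t) ≈ 0.3006.
So p ≥ 0.10.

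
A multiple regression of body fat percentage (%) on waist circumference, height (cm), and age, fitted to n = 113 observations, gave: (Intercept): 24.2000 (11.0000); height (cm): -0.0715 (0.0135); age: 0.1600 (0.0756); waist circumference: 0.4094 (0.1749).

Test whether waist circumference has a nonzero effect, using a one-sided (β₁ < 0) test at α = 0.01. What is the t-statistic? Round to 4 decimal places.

Read off: b = 0.4094, SE = 0.1749 for waist circumference.
H₀: β₁ = 0 vs H₁: β₁ < 0.
t = 0.4094 / 0.1749 = 2.3408.
df = n − k − 1 = 113 − 3 − 1 = 109.
One-sided p ≈ 0.9895, which is ≥ 0.01, so fail to reject H₀.
The data do not give significant evidence that the true slope on waist circumference is negative, holding the other predictors fixed.

t = 2.3408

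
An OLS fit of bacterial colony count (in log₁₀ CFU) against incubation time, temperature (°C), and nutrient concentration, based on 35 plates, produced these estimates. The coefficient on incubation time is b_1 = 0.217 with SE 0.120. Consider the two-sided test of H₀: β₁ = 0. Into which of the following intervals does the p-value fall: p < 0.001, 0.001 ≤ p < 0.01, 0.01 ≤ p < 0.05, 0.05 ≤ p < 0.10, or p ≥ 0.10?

0.05 ≤ p < 0.10

t = 0.217 / 0.120 = 1.808.
df = n − k − 1 = 35 − 3 − 1 = 31.
Two-sided p = 2·P(T_{31} > |t|) ≈ 0.0803.
So 0.05 ≤ p < 0.10.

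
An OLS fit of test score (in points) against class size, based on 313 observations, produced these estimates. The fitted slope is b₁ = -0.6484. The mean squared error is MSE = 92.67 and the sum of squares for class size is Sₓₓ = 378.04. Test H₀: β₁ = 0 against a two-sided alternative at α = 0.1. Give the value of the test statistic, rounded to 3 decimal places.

t = -1.310

SE(b₁) = √(MSE/Sₓₓ) = √(92.67/378.04) = 0.495109.
t = -0.6484 / 0.495109 = -1.310.
df = n − 2 = 311.
Two-sided p ≈ 0.1913, which is ≥ 0.1, so fail to reject H₀.
The data do not give significant evidence of an association between class size and test score.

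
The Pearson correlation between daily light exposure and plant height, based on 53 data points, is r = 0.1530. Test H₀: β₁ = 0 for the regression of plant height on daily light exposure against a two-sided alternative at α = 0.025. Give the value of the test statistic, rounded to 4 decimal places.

t = 1.1057

t = r·√(n − 2)/√(1 − r²) = 0.1530·√51/√0.976591 = 1.1057.
df = n − 2 = 51.
Two-sided p ≈ 0.2741, which is ≥ 0.025, so fail to reject H₀.
The data do not give significant evidence of a linear association between daily light exposure and plant height.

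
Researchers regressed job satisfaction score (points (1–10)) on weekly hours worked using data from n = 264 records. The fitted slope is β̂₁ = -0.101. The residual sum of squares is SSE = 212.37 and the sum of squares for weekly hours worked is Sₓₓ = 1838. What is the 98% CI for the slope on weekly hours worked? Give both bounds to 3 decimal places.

MSE = SSE/(n − 2) = 212.37/262 = 0.810573.
SE(β̂₁) = √(MSE/Sₓₓ) = √(0.810573/1838) = 0.0210002.
df = n − 2 = 262.
t* = t_{0.01, 262} = 2.340665.
Margin = t* × SE = 2.340665 × 0.0210002 = 0.04915.
CI: -0.101 ± 0.04915 → (-0.150, -0.052).
With 98% confidence, each one-unit increase in weekly hours worked is associated with a change of between -0.150 and -0.052 points (1–10) in job satisfaction score.

(-0.150, -0.052)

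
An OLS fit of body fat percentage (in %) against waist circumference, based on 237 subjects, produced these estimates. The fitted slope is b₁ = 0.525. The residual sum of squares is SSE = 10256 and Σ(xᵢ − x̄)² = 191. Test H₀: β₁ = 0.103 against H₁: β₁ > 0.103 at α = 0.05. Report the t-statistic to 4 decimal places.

t = 0.8828

MSE = SSE/(n − 2) = 10256/235 = 43.6426.
SE(b₁) = √(MSE/Sₓₓ) = √(43.6426/191) = 0.478012.
t = (0.525 − 0.103) / 0.478012 = 0.8828.
df = n − 2 = 235.
One-sided p ≈ 0.1891, which is ≥ 0.05, so fail to reject H₀.
The data do not give significant evidence that the true slope on waist circumference exceeds 0.103 % per unit.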